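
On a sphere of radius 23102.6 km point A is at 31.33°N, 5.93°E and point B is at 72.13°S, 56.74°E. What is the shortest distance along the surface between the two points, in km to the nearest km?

44041 km

With latitudes φ₁ = 31.330°, φ₂ = -72.130° and longitude difference Δλ = 50.810°:
Haversine: a = sin²(Δφ/2) + cos φ₁ cos φ₂ sin²(Δλ/2) = 0.6164 + (0.8542)(0.3069)(0.1841) = 0.66463.
Central angle c = 2·arcsin(√a) = 1.90631 rad.
Distance = R·c = 23102.6 × 1.9063 ≈ 44041 km.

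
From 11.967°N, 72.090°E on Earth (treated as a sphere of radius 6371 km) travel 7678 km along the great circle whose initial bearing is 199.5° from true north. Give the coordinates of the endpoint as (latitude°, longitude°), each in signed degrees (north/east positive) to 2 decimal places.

-51.91°, 41.74°

Angular distance δ = d/R = 7678/6371 = 1.20515 rad; initial bearing θ = 3.4819 rad.
sin φ₂ = sin φ₁ cos δ + cos φ₁ sin δ cos θ = (0.2073)(0.3576) + (0.9783)(0.9339)(-0.9426) = -0.7871, so φ₂ = -51.91°.
Δλ = atan2(sin θ sin δ cos φ₁, cos δ − sin φ₁ sin φ₂) = atan2(-0.3050, 0.5207) = -30.354°.
λ₂ = 72.090° − 30.354° = 41.74°.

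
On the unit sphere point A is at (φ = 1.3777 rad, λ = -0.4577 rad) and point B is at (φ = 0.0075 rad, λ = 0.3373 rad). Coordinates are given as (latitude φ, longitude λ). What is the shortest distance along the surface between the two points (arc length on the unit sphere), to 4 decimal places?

1.4286

Let φ₁ = 1.3777 rad, φ₂ = 0.0075 rad, and Δλ = 0.7950 rad.
cos c = sin φ₁ sin φ₂ + cos φ₁ cos φ₂ cos Δλ = (0.9814)(0.0075) + (0.1919)(1.0000)(0.7003) = 0.14174,
so c = arccos(0.14174) = 1.42858 rad.
On the unit sphere the arc length equals the central angle: 1.4286.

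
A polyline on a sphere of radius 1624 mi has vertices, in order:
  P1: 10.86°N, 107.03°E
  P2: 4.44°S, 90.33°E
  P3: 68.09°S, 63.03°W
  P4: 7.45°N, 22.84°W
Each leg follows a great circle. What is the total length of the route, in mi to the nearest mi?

Leg P1→P2: central angle 0.3943 rad, distance 640.4 mi.
Leg P2→P3: central angle 1.8346 rad, distance 2979.3 mi.
Leg P3→P4: central angle 1.4077 rad, distance 2286.1 mi.
Total: 640.4 + 2979.3 + 2286.1 ≈ 5906 mi.

5906 mi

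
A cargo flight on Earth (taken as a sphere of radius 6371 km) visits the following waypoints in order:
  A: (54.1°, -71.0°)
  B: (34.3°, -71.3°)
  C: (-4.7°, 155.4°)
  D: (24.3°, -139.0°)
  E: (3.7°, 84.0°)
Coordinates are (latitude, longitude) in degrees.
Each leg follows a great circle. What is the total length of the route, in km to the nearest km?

Leg A→B: central angle 0.3456 rad, distance 2201.8 km.
Leg B→C: central angle 2.2279 rad, distance 14193.9 km.
Leg C→D: central angle 1.2223 rad, distance 7787.0 km.
Leg D→E: central angle 2.2635 rad, distance 14420.7 km.
Total: 2201.8 + 14193.9 + 7787.0 + 14420.7 ≈ 38603 km.

38603 km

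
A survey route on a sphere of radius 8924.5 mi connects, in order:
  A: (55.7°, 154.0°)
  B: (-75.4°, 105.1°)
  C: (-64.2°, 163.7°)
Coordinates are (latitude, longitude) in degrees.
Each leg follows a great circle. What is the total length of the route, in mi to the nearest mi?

24412 mi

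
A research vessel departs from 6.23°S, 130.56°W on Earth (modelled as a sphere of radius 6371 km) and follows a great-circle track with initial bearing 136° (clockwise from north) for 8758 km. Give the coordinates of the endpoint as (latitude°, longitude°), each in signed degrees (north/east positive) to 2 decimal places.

-46.26°, -50.32°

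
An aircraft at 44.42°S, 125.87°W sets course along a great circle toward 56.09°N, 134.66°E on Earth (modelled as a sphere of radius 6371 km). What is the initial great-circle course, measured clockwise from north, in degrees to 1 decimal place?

With φ₁ = -0.7753, φ₂ = 0.9790, Δλ = -1.7361 rad, the forward-azimuth formula gives
θ = atan2( sin Δλ cos φ₂ , cos φ₁ sin φ₂ − sin φ₁ cos φ₂ cos Δλ ) = atan2(-0.5503, 0.5285) = -46.16°.
Adding 360° brings this into [0°, 360°): 313.8°.

313.8°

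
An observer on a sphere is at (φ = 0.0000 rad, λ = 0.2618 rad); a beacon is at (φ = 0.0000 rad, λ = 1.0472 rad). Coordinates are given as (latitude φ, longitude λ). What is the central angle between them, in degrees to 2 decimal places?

In radians: φ₁ = 0.0000, φ₂ = 0.0000, Δλ = 45.000° = 0.7854 rad.
Haversine: a = sin²(Δφ/2) + cos φ₁ cos φ₂ sin²(Δλ/2) = 0.0000 + (1.0000)(1.0000)(0.1464) = 0.14645.
Central angle c = 2·arcsin(√a) = 0.78540 rad.
So the angular separation is 45.00°.

45.00°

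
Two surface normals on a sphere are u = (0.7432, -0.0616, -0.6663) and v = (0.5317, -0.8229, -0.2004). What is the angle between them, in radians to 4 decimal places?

0.9529 rad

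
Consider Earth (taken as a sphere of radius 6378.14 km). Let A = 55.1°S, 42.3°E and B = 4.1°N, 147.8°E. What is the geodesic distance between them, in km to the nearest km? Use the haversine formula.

In radians: φ₁ = -0.9617, φ₂ = 0.0716, Δλ = 105.500° = 1.8413 rad.
Haversine: a = sin²(Δφ/2) + cos φ₁ cos φ₂ sin²(Δλ/2) = 0.2440 + (0.5721)(0.9974)(0.6336) = 0.60557.
Central angle c = 2·arcsin(√a) = 1.78354 rad.
Distance = R·c = 6378.14 × 1.7835 ≈ 11376 km.

11376 km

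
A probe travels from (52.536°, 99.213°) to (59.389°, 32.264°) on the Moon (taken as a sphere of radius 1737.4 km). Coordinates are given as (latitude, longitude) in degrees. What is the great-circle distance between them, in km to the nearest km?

In radians: φ₁ = 0.9169, φ₂ = 1.0365, Δλ = -66.949° = -1.1685 rad.
cos c = sin φ₁ sin φ₂ + cos φ₁ cos φ₂ cos Δλ = (0.7937)(0.8606) + (0.6083)(0.5092)(0.3916) = 0.80440,
so c = arccos(0.80440) = 0.63613 rad.
Distance = R·c = 1737.4 × 0.6361 ≈ 1105 km.

1105 km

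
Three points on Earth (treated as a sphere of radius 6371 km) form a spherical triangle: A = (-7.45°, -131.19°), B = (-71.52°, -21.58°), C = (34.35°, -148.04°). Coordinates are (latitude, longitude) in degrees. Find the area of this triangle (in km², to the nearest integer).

Side lengths (central angles): a = 2.3332, b = 0.7808, c = 1.5533 rad; semiperimeter s = 2.3337.
By l'Huilier's theorem, tan(E/4) = √[tan(s/2) tan((s−a)/2) tan((s−b)/2) tan((s−c)/2)], giving spherical excess E = 0.0592 rad.
Area = E·R² = 0.0592 × (6371)² ≈ 2403298 km².

2403298 km²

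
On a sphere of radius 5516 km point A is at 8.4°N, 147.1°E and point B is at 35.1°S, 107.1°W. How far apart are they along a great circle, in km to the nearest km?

With latitudes φ₁ = 8.400°, φ₂ = -35.100° and longitude difference Δλ = 105.800°:
cos c = sin φ₁ sin φ₂ + cos φ₁ cos φ₂ cos Δλ = (0.1461)(-0.5750) + (0.9893)(0.8181)(-0.2723) = -0.30437,
so c = arccos(-0.30437) = 1.88008 rad.
Distance = R·c = 5516 × 1.8801 ≈ 10371 km.

10371 km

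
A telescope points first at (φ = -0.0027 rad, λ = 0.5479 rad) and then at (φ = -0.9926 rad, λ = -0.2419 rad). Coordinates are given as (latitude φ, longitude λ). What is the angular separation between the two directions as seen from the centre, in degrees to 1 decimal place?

67.2°

Let φ₁ = -0.0027 rad, φ₂ = -0.9926 rad, and Δλ = -0.7898 rad.
cos c = sin φ₁ sin φ₂ + cos φ₁ cos φ₂ cos Δλ = (-0.0027)(-0.8374) + (1.0000)(0.5465)(0.7040) = 0.38700,
so c = arccos(0.38700) = 1.17342 rad.
So the angular separation is 67.2°.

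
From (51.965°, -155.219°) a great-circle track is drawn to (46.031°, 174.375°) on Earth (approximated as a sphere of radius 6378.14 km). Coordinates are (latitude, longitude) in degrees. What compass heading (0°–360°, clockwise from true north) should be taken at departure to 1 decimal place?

265.4°

Δλ = -30.406° = -0.5307 rad.
y = sin Δλ · cos φ₂ = (-0.5061)(0.6943) = -0.3514
x = cos φ₁ sin φ₂ − sin φ₁ cos φ₂ cos Δλ = (0.6161)(0.7197) − (0.7876)(0.6943)(0.8625) = -0.0282
θ = atan2(y, x) = -94.58°; adding 360° gives 265.4°.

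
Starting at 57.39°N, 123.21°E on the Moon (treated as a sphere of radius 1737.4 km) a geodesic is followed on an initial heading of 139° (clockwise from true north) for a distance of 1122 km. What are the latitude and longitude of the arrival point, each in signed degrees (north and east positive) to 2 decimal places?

Angular distance δ = d/R = 1122/1737.4 = 0.64579 rad; initial bearing θ = 2.4260 rad.
sin φ₂ = sin φ₁ cos δ + cos φ₁ sin δ cos θ = (0.8424)(0.7986) + (0.5389)(0.6018)(-0.7547) = 0.4279, so φ₂ = 25.34°.
Δλ = atan2(sin θ sin δ cos φ₁, cos δ − sin φ₁ sin φ₂) = atan2(0.2128, 0.4381) = 25.904°.
λ₂ = 123.210° + 25.904° = 149.11°.

25.34°, 149.11°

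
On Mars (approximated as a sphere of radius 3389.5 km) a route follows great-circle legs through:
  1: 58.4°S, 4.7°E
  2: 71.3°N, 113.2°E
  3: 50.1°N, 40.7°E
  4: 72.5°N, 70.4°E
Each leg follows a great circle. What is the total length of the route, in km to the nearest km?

12614 km

Leg 1→2: central angle 2.6062 rad, distance 8833.7 km.
Leg 2→3: central angle 0.6624 rad, distance 2245.3 km.
Leg 3→4: central angle 0.4528 rad, distance 1534.9 km.
Total: 8833.7 + 2245.3 + 1534.9 ≈ 12614 km.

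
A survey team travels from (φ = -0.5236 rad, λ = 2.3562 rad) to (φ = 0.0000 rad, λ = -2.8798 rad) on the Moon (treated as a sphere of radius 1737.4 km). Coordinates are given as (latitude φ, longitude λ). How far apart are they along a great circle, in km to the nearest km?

1951 km

With latitudes φ₁ = -30.000°, φ₂ = 0.000° and longitude difference Δλ = 59.999°:
Haversine: a = sin²(Δφ/2) + cos φ₁ cos φ₂ sin²(Δλ/2) = 0.0670 + (0.8660)(1.0000)(0.2500) = 0.28349.
Central angle c = 2·arcsin(√a) = 1.12295 rad.
Distance = R·c = 1737.4 × 1.1230 ≈ 1951 km.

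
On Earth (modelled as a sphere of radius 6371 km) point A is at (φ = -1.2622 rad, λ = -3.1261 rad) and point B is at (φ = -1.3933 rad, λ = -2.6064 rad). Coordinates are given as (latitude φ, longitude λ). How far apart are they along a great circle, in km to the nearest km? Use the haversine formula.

1129 km

With latitudes φ₁ = -72.319°, φ₂ = -79.830° and longitude difference Δλ = 29.777°:
Haversine: a = sin²(Δφ/2) + cos φ₁ cos φ₂ sin²(Δλ/2) = 0.0043 + (0.3037)(0.1766)(0.0660) = 0.00783.
Central angle c = 2·arcsin(√a) = 0.17722 rad.
Distance = R·c = 6371 × 0.1772 ≈ 1129 km.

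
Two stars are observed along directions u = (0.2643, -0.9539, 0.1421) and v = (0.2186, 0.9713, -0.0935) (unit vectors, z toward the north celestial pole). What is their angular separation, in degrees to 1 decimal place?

u·v = -0.8820; |u| = 1.0000, |v| = 1.0000.
cos θ = (u·v)/(|u||v|) = -0.8821, so θ = 151.9°.

151.9°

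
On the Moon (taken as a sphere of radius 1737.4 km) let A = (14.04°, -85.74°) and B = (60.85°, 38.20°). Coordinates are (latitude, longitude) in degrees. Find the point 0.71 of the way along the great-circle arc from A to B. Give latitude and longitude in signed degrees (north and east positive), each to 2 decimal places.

65.39°, -23.14°

The central angle between A and B is δ = 1.6228 rad.
With f = 0.71, the slerp weights are sin((1−f)δ)/sin δ = 0.4540 and sin(fδ)/sin δ = 0.9149.
Weighted sum of the unit vectors: (0.4540)·(0.0721,-0.9674,0.2426) + (0.9149)·(0.3828,0.3012,0.8733) = (0.3829, -0.1637, 0.9092).
Converting back: φ = atan2(z, √(x²+y²)) = 65.39°, λ = atan2(y, x) = -23.14°.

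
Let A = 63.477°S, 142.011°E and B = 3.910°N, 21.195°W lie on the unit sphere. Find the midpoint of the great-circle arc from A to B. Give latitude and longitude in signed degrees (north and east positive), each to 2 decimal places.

The central angle between A and B is δ = 2.0801 rad.
With f = 0.5, the slerp weights are sin((1−f)δ)/sin δ = 0.9878 and sin(fδ)/sin δ = 0.9878.
Weighted sum of the unit vectors: (0.9878)·(-0.3519,0.2749,-0.8948) + (0.9878)·(0.9302,-0.3607,0.0682) = (0.5712, -0.0848, -0.8164).
Converting back: φ = atan2(z, √(x²+y²)) = -54.73°, λ = atan2(y, x) = -8.44°.

-54.73°, -8.44°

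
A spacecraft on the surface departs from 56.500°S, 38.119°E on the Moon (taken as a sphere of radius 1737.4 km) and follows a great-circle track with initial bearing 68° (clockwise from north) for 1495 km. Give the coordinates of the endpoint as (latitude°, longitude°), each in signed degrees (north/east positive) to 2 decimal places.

-22.77°, 87.79°

Angular distance δ = d/R = 1495/1737.4 = 0.86048 rad; initial bearing θ = 1.1868 rad.
sin φ₂ = sin φ₁ cos δ + cos φ₁ sin δ cos θ = (-0.8339)(0.6521) + (0.5519)(0.7582)(0.3746) = -0.3870, so φ₂ = -22.77°.
Δλ = atan2(sin θ sin δ cos φ₁, cos δ − sin φ₁ sin φ₂) = atan2(0.3880, 0.3294) = 49.672°.
λ₂ = 38.119° + 49.672° = 87.79°.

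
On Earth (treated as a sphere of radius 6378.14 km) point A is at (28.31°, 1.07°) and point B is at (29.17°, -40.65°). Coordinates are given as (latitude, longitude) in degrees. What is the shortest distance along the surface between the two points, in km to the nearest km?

4052 km

Let φ₁ = 0.4941 rad, φ₂ = 0.5091 rad, and Δλ = -0.7282 rad.
cos c = sin φ₁ sin φ₂ + cos φ₁ cos φ₂ cos Δλ = (0.4742)(0.4874) + (0.8804)(0.8732)(0.7464) = 0.80494,
so c = arccos(0.80494) = 0.63522 rad.
Distance = R·c = 6378.14 × 0.6352 ≈ 4052 km.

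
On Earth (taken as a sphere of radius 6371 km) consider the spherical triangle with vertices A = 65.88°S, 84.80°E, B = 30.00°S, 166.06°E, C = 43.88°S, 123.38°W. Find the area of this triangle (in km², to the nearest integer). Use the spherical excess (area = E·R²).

23014613 km²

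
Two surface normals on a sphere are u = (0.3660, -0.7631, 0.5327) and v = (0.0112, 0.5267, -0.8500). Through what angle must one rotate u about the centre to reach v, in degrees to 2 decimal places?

u·v = -0.8506; |u| = 1.0000, |v| = 1.0000.
cos θ = (u·v)/(|u||v|) = -0.8506, so θ = 148.28°.

148.28°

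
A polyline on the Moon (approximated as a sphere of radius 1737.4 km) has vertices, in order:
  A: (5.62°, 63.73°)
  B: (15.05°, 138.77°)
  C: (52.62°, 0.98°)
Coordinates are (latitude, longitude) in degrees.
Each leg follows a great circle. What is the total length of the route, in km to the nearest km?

5376 km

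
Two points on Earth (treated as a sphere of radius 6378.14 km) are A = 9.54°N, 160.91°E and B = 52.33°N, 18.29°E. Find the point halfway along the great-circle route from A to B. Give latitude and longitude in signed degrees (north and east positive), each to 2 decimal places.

56.94°, 124.37°

The central angle between A and B is δ = 1.9259 rad.
With f = 0.5, the slerp weights are sin((1−f)δ)/sin δ = 0.8755 and sin(fδ)/sin δ = 0.8755.
Weighted sum of the unit vectors: (0.8755)·(-0.9319,0.3225,0.1657) + (0.8755)·(0.5802,0.1918,0.7915) = (-0.3079, 0.4503, 0.8381).
Converting back: φ = atan2(z, √(x²+y²)) = 56.94°, λ = atan2(y, x) = 124.37°.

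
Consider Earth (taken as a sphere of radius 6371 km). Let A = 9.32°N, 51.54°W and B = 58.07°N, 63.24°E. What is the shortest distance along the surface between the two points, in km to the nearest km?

In radians: φ₁ = 0.1627, φ₂ = 1.0135, Δλ = 114.780° = 2.0033 rad.
cos c = sin φ₁ sin φ₂ + cos φ₁ cos φ₂ cos Δλ = (0.1619)(0.8487) + (0.9868)(0.5289)(-0.4191) = -0.08130,
so c = arccos(-0.08130) = 1.65219 rad.
Distance = R·c = 6371 × 1.6522 ≈ 10526 km.

10526 km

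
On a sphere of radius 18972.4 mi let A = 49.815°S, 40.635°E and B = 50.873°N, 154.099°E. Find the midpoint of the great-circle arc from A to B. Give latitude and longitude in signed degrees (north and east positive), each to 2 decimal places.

The central angle between A and B is δ = 2.4261 rad.
With f = 0.5, the slerp weights are sin((1−f)δ)/sin δ = 1.4279 and sin(fδ)/sin δ = 1.4279.
Weighted sum of the unit vectors: (1.4279)·(0.4897,0.4202,-0.7640) + (1.4279)·(-0.5677,0.2756,0.7757) = (-0.1114, 0.9936, 0.0168).
Converting back: φ = atan2(z, √(x²+y²)) = 0.96°, λ = atan2(y, x) = 96.39°.

0.96°, 96.39°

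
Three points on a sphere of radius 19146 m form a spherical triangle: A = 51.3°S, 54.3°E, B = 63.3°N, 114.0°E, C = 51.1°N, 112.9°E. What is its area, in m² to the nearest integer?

Side lengths (central angles): a = 0.2132, b = 1.9854, c = 2.1597 rad; semiperimeter s = 2.1791.
By l'Huilier's theorem, tan(E/4) = √[tan(s/2) tan((s−a)/2) tan((s−b)/2) tan((s−c)/2)], giving spherical excess E = 0.2081 rad.
Area = E·R² = 0.2081 × (19146)² ≈ 76268090 m².

76268090 m²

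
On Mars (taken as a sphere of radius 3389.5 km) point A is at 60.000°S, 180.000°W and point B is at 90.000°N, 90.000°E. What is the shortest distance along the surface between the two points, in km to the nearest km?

8874 km

With latitudes φ₁ = -60.000°, φ₂ = 90.000° and longitude difference Δλ = -90.000°:
cos c = sin φ₁ sin φ₂ + cos φ₁ cos φ₂ cos Δλ = (-0.8660)(1.0000) + (0.5000)(0.0000)(0.0000) = -0.86603,
so c = arccos(-0.86603) = 2.61799 rad.
Distance = R·c = 3389.5 × 2.6180 ≈ 8874 km.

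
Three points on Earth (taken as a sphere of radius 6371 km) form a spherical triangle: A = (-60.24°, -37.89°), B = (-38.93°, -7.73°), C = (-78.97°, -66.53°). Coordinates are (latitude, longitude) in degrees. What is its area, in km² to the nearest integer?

Side lengths (central angles): a = 0.8040, b = 0.3613, c = 0.4963 rad; semiperimeter s = 0.8308.
By l'Huilier's theorem, tan(E/4) = √[tan(s/2) tan((s−a)/2) tan((s−b)/2) tan((s−c)/2)], giving spherical excess E = 0.0618 rad.
Area = E·R² = 0.0618 × (6371)² ≈ 2509588 km².

2509588 km²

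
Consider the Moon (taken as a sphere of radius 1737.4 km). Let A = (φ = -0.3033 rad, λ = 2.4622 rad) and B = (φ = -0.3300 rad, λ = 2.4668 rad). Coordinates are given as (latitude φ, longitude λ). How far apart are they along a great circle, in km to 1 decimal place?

In radians: φ₁ = -0.3033, φ₂ = -0.3300, Δλ = 0.264° = 0.0046 rad.
cos c = sin φ₁ sin φ₂ + cos φ₁ cos φ₂ cos Δλ = (-0.2987)(-0.3240) + (0.9544)(0.9460)(1.0000) = 0.99963,
so c = arccos(0.99963) = 0.02706 rad.
Distance = R·c = 1737.4 × 0.0271 ≈ 47.0 km.

47.0 km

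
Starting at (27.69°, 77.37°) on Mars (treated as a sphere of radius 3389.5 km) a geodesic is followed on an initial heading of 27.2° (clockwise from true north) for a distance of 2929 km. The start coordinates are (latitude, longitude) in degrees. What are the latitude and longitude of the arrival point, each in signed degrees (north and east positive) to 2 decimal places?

64.25°, 130.51°

Angular distance δ = d/R = 2929/3389.5 = 0.86414 rad; initial bearing θ = 0.4747 rad.
sin φ₂ = sin φ₁ cos δ + cos φ₁ sin δ cos θ = (0.4647)(0.6493) + (0.8855)(0.7605)(0.8894) = 0.9007, so φ₂ = 64.25°.
Δλ = atan2(sin θ sin δ cos φ₁, cos δ − sin φ₁ sin φ₂) = atan2(0.3078, 0.2308) = 53.143°.
λ₂ = 77.370° + 53.143° = 130.51°.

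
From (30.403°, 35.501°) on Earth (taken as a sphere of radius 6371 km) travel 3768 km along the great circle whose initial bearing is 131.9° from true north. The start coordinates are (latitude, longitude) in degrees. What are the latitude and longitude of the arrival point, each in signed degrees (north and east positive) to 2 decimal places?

Angular distance δ = d/R = 3768/6371 = 0.59143 rad; initial bearing θ = 2.3021 rad.
sin φ₂ = sin φ₁ cos δ + cos φ₁ sin δ cos θ = (0.5061)(0.8301) + (0.8625)(0.5575)(-0.6678) = 0.0990, so φ₂ = 5.68°.
Δλ = atan2(sin θ sin δ cos φ₁, cos δ − sin φ₁ sin φ₂) = atan2(0.3579, 0.7801) = 24.648°.
λ₂ = 35.501° + 24.648° = 60.15°.

5.68°, 60.15°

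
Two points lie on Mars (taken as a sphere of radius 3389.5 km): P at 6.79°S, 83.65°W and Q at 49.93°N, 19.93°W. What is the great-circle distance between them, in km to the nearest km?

Let φ₁ = -0.1185 rad, φ₂ = 0.8714 rad, and Δλ = 1.1121 rad.
Haversine: a = sin²(Δφ/2) + cos φ₁ cos φ₂ sin²(Δλ/2) = 0.2256 + (0.9930)(0.6437)(0.2786) = 0.40373.
Central angle c = 2·arcsin(√a) = 1.37705 rad.
Distance = R·c = 3389.5 × 1.3770 ≈ 4668 km.

4668 km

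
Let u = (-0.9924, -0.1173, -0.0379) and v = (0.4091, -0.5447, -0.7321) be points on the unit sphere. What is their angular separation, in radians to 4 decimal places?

u·v = -0.3144; |u| = 1.0000, |v| = 1.0000.
cos θ = (u·v)/(|u||v|) = -0.3143, so θ = 1.8906 rad.

1.8906 rad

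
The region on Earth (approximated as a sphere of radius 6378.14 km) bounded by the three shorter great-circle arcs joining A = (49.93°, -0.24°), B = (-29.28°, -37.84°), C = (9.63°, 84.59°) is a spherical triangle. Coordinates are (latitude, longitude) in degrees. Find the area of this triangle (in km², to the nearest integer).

68950710 km²

Side lengths (central angles): a = 2.1448, b = 1.3845, c = 1.5002 rad; semiperimeter s = 2.5147.
By l'Huilier's theorem, tan(E/4) = √[tan(s/2) tan((s−a)/2) tan((s−b)/2) tan((s−c)/2)], giving spherical excess E = 1.6949 rad.
Area = E·R² = 1.6949 × (6378.14)² ≈ 68950710 km².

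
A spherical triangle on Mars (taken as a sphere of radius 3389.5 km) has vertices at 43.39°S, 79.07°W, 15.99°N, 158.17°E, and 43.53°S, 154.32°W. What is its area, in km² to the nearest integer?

Side lengths (central angles): a = 1.2859, b = 0.9182, c = 2.1740 rad; semiperimeter s = 2.1890.
By l'Huilier's theorem, tan(E/4) = √[tan(s/2) tan((s−a)/2) tan((s−b)/2) tan((s−c)/2)], giving spherical excess E = 0.2885 rad.
Area = E·R² = 0.2885 × (3389.5)² ≈ 3314639 km².

3314639 km²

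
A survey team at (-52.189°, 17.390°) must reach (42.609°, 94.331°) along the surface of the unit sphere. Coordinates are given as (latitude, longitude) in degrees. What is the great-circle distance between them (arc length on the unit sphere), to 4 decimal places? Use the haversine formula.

2.0185

With latitudes φ₁ = -52.189°, φ₂ = 42.609° and longitude difference Δλ = 76.941°:
Haversine: a = sin²(Δφ/2) + cos φ₁ cos φ₂ sin²(Δλ/2) = 0.5418 + (0.6131)(0.7360)(0.3870) = 0.71645.
Central angle c = 2·arcsin(√a) = 2.01850 rad.
On the unit sphere the arc length equals the central angle: 2.0185.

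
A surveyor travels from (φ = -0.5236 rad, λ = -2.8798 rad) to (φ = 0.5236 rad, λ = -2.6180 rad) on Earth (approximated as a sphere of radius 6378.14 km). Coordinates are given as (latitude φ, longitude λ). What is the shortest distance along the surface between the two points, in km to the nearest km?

6866 km

In radians: φ₁ = -0.5236, φ₂ = 0.5236, Δλ = 15.000° = 0.2618 rad.
cos c = sin φ₁ sin φ₂ + cos φ₁ cos φ₂ cos Δλ = (-0.5000)(0.5000) + (0.8660)(0.8660)(0.9659) = 0.47444,
so c = arccos(0.47444) = 1.07647 rad.
Distance = R·c = 6378.14 × 1.0765 ≈ 6866 km.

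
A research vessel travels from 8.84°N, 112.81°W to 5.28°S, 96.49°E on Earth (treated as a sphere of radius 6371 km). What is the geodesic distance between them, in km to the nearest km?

16759 km

With latitudes φ₁ = 8.840°, φ₂ = -5.280° and longitude difference Δλ = -150.700°:
Haversine: a = sin²(Δφ/2) + cos φ₁ cos φ₂ sin²(Δλ/2) = 0.0151 + (0.9881)(0.9958)(0.9360) = 0.93610.
Central angle c = 2·arcsin(√a) = 2.63047 rad.
Distance = R·c = 6371 × 2.6305 ≈ 16759 km.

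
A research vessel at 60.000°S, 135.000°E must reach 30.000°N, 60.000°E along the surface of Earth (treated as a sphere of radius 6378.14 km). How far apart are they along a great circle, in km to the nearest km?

12103 km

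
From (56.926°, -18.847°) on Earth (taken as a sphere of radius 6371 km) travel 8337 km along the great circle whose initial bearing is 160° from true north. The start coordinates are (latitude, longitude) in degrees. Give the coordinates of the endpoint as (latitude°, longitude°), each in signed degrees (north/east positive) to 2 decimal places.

-16.14°, 1.27°

Angular distance δ = d/R = 8337/6371 = 1.30859 rad; initial bearing θ = 2.7925 rad.
sin φ₂ = sin φ₁ cos δ + cos φ₁ sin δ cos θ = (0.8380)(0.2592) + (0.5457)(0.9658)(-0.9397) = -0.2781, so φ₂ = -16.14°.
Δλ = atan2(sin θ sin δ cos φ₁, cos δ − sin φ₁ sin φ₂) = atan2(0.1803, 0.4922) = 20.114°.
λ₂ = -18.847° + 20.114° = 1.27°.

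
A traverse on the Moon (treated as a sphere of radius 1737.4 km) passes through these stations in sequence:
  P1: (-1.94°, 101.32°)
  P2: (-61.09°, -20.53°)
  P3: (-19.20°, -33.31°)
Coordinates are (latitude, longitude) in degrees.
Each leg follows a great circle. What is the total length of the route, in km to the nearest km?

Leg P1→P2: central angle 1.7981 rad, distance 3124.0 km.
Leg P2→P3: central angle 0.7479 rad, distance 1299.4 km.
Total: 3124.0 + 1299.4 ≈ 4423 km.

4423 km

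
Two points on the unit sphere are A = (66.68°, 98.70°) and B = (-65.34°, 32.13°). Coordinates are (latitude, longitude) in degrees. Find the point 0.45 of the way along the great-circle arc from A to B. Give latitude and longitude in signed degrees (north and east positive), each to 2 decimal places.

7.61°, 66.10°

Central angle δ = 2.4479 rad. Interpolating on the sphere with fraction f = 0.45:
P = [sin((1−f)δ)·A + sin(fδ)·B] / sin δ = 1.5248·A + 1.3949·B in Cartesian coordinates,
giving P = (0.4016, 0.9062, 0.1325), i.e. latitude 7.61°, longitude 66.10°.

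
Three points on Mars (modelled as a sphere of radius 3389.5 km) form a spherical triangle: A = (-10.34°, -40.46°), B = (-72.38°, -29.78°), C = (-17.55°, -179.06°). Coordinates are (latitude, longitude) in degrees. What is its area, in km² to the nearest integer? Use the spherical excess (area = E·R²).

13739552 km²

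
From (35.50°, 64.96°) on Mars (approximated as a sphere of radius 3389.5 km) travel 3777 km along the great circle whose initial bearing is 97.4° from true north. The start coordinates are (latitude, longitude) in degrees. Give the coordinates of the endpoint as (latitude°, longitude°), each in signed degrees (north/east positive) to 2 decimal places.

Angular distance δ = d/R = 3777/3389.5 = 1.11432 rad; initial bearing θ = 1.7000 rad.
sin φ₂ = sin φ₁ cos δ + cos φ₁ sin δ cos θ = (0.5807)(0.4408) + (0.8141)(0.8976)(-0.1288) = 0.1618, so φ₂ = 9.31°.
Δλ = atan2(sin θ sin δ cos φ₁, cos δ − sin φ₁ sin φ₂) = atan2(0.7247, 0.3468) = 64.426°.
λ₂ = 64.960° + 64.426° = 129.39°.

9.31°, 129.39°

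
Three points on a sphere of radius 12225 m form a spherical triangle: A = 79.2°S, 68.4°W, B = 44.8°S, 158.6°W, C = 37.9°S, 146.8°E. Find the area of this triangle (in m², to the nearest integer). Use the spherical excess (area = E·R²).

47511643 m²

Side lengths (central angles): a = 0.7118, b = 1.0672, c = 0.8070 rad; semiperimeter s = 1.2930.
By l'Huilier's theorem, tan(E/4) = √[tan(s/2) tan((s−a)/2) tan((s−b)/2) tan((s−c)/2)], giving spherical excess E = 0.3179 rad.
Area = E·R² = 0.3179 × (12225)² ≈ 47511643 m².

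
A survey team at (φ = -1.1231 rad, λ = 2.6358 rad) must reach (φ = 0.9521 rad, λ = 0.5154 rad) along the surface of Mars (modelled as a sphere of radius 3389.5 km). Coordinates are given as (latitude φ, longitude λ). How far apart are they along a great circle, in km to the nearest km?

8870 km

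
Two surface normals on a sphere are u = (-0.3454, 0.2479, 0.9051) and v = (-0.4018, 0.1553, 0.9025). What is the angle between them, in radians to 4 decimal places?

u·v = 0.9941; |u| = 1.0000, |v| = 1.0000.
cos θ = (u·v)/(|u||v|) = 0.9941, so θ = 0.1085 rad.

0.1085 rad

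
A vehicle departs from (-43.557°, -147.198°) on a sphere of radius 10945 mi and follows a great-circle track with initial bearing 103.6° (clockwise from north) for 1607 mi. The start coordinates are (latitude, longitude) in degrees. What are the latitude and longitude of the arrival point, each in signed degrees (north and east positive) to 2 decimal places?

Angular distance δ = d/R = 1607/10945 = 0.14683 rad; initial bearing θ = 1.8082 rad.
sin φ₂ = sin φ₁ cos δ + cos φ₁ sin δ cos θ = (-0.6891)(0.9892) + (0.7247)(0.1463)(-0.2351) = -0.7066, so φ₂ = -44.96°.
Δλ = atan2(sin θ sin δ cos φ₁, cos δ − sin φ₁ sin φ₂) = atan2(0.1030, 0.5023) = 11.592°.
λ₂ = -147.198° + 11.592° = -135.61°.

-44.96°, -135.61°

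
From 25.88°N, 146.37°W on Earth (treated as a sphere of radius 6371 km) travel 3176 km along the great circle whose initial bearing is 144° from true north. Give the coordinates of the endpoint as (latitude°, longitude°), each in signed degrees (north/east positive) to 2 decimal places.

2.03°, -130.04°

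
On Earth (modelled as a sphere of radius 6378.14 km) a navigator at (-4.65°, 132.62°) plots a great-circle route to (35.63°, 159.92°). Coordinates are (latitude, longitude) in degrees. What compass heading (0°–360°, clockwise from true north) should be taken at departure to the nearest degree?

30°

Δλ = 27.300° = 0.4765 rad.
y = sin Δλ · cos φ₂ = (0.4586)(0.8128) = 0.3728
x = cos φ₁ sin φ₂ − sin φ₁ cos φ₂ cos Δλ = (0.9967)(0.5825) − (-0.0811)(0.8128)(0.8886) = 0.6392
θ = atan2(y, x) = 30.25°, so the bearing is 30°.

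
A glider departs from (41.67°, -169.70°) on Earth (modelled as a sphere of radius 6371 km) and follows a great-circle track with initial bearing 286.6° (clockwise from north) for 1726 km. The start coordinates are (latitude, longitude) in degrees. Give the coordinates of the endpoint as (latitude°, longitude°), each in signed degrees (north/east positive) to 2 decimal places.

44.24°, 169.32°

Angular distance δ = d/R = 1726/6371 = 0.27092 rad; initial bearing θ = 5.0021 rad.
sin φ₂ = sin φ₁ cos δ + cos φ₁ sin δ cos θ = (0.6648)(0.9635) + (0.7470)(0.2676)(0.2857) = 0.6977, so φ₂ = 44.24°.
Δλ = atan2(sin θ sin δ cos φ₁, cos δ − sin φ₁ sin φ₂) = atan2(-0.1916, 0.4997) = -20.977°.
λ₂ = -169.700° − 20.977° = -190.68° → 169.32° after wrapping to (−180°, 180°].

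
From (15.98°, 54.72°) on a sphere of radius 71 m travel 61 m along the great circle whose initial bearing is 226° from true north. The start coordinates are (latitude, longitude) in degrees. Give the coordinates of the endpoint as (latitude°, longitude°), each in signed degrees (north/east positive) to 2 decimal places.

-19.02°, 19.54°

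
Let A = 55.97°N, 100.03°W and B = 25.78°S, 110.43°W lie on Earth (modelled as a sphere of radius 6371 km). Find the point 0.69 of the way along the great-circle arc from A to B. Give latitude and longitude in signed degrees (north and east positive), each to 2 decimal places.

-0.40°, -107.91°

The central angle between A and B is δ = 1.4352 rad.
With f = 0.69, the slerp weights are sin((1−f)δ)/sin δ = 0.4344 and sin(fδ)/sin δ = 0.8439.
Weighted sum of the unit vectors: (0.4344)·(-0.0975,-0.5511,0.8287) + (0.8439)·(-0.3143,-0.8438,-0.4349) = (-0.3076, -0.9515, -0.0071).
Converting back: φ = atan2(z, √(x²+y²)) = -0.40°, λ = atan2(y, x) = -107.91°.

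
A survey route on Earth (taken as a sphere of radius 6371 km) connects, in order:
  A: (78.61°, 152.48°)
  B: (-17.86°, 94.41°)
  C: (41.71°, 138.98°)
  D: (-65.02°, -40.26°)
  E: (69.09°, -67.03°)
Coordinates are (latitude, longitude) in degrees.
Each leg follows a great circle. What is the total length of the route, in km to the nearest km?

51831 km

Leg A→B: central angle 1.7734 rad, distance 11298.4 km.
Leg B→C: central angle 1.2639 rad, distance 8052.1 km.
Leg C→D: central angle 2.7347 rad, distance 17422.7 km.
Leg D→E: central angle 2.3634 rad, distance 15057.3 km.
Total: 11298.4 + 8052.1 + 17422.7 + 15057.3 ≈ 51831 km.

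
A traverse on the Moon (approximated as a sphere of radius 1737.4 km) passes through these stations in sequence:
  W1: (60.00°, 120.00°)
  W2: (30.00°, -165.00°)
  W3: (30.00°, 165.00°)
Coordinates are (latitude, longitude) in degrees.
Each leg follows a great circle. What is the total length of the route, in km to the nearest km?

2513 km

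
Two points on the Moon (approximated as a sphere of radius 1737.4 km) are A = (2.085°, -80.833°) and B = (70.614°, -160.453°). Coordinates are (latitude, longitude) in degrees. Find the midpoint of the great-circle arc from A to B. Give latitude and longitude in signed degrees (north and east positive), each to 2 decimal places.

The central angle between A and B is δ = 1.4766 rad.
With f = 0.5, the slerp weights are sin((1−f)δ)/sin δ = 0.6760 and sin(fδ)/sin δ = 0.6760.
Weighted sum of the unit vectors: (0.6760)·(0.1592,-0.9866,0.0364) + (0.6760)·(-0.3128,-0.1111,0.9433) = (-0.1038, -0.7420, 0.6623).
Converting back: φ = atan2(z, √(x²+y²)) = 41.47°, λ = atan2(y, x) = -97.97°.

41.47°, -97.97°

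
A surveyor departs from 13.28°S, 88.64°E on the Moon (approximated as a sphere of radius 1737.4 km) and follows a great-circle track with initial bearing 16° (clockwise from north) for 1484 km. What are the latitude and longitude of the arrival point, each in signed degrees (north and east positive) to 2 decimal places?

33.68°, 103.10°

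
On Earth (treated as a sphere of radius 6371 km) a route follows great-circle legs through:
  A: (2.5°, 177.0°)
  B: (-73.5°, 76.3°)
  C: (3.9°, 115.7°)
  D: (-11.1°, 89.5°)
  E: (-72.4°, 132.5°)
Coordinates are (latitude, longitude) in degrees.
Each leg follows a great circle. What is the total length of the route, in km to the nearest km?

30361 km

Leg A→B: central angle 1.6654 rad, distance 10610.5 km.
Leg B→C: central angle 1.4164 rad, distance 9024.1 km.
Leg C→D: central angle 0.5250 rad, distance 3344.6 km.
Leg D→E: central angle 1.1587 rad, distance 7382.2 km.
Total: 10610.5 + 9024.1 + 3344.6 + 7382.2 ≈ 30361 km.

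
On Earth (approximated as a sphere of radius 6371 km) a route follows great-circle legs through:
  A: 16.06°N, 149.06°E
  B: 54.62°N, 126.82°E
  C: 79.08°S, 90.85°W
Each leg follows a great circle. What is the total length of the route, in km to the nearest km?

21657 km

Leg A→B: central angle 0.7369 rad, distance 4694.7 km.
Leg B→C: central angle 2.6624 rad, distance 16962.4 km.
Total: 4694.7 + 16962.4 ≈ 21657 km.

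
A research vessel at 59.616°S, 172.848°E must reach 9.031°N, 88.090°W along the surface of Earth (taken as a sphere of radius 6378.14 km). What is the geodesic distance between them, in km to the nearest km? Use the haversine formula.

With latitudes φ₁ = -59.616°, φ₂ = 9.031° and longitude difference Δλ = 99.062°:
Haversine: a = sin²(Δφ/2) + cos φ₁ cos φ₂ sin²(Δλ/2) = 0.3179 + (0.5058)(0.9876)(0.5788) = 0.60704.
Central angle c = 2·arcsin(√a) = 1.78655 rad.
Distance = R·c = 6378.14 × 1.7866 ≈ 11395 km.

11395 km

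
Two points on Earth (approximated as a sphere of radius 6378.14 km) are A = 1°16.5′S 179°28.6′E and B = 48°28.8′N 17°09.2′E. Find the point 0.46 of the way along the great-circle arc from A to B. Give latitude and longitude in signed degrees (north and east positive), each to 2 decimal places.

55.46°, 155.67°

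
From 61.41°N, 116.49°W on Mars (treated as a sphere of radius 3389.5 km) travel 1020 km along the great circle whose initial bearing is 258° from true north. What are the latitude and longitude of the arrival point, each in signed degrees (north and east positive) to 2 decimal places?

54.01°, -146.05°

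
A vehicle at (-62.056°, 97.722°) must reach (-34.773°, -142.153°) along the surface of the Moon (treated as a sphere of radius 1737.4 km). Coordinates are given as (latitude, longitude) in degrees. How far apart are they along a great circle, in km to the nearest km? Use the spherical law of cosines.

2180 km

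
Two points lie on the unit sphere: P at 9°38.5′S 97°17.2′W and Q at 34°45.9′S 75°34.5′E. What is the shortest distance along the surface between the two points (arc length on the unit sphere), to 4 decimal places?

With latitudes φ₁ = -9.642°, φ₂ = -34.765° and longitude difference Δλ = 172.862°:
cos c = sin φ₁ sin φ₂ + cos φ₁ cos φ₂ cos Δλ = (-0.1675)(-0.5702) + (0.9859)(0.8215)(-0.9922) = -0.70811,
so c = arccos(-0.70811) = 2.35762 rad.
On the unit sphere the arc length equals the central angle: 2.3576.

2.3576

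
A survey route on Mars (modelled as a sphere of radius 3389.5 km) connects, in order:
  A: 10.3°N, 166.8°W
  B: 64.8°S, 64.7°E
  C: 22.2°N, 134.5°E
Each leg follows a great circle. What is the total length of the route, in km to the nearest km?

12830 km

Leg A→B: central angle 2.0071 rad, distance 6803.0 km.
Leg B→C: central angle 1.7780 rad, distance 6026.6 km.
Total: 6803.0 + 6026.6 ≈ 12830 km.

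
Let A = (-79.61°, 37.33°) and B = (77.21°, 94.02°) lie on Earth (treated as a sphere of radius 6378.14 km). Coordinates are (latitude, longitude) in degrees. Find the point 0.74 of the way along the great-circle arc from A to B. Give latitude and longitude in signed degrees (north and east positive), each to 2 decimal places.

The central angle between A and B is δ = 2.7855 rad.
With f = 0.74, the slerp weights are sin((1−f)δ)/sin δ = 1.9006 and sin(fδ)/sin δ = 2.5304.
Weighted sum of the unit vectors: (1.9006)·(0.1434,0.1094,-0.9836) + (2.5304)·(-0.0155,0.2208,0.9752) = (0.2333, 0.7667, 0.5982).
Converting back: φ = atan2(z, √(x²+y²)) = 36.74°, λ = atan2(y, x) = 73.08°.

36.74°, 73.08°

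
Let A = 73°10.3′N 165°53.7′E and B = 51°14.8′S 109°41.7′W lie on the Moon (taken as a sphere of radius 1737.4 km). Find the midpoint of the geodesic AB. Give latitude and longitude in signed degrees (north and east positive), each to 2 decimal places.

13.93°, -133.47°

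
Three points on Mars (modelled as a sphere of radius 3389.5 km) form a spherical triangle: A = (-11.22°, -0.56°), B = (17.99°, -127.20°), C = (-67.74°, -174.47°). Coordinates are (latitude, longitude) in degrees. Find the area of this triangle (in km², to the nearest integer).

Side lengths (central angles): a = 1.6122, b = 1.7613, c = 2.2355 rad; semiperimeter s = 2.8045.
By l'Huilier's theorem, tan(E/4) = √[tan(s/2) tan((s−a)/2) tan((s−b)/2) tan((s−c)/2)], giving spherical excess E = 2.7440 rad.
Area = E·R² = 2.7440 × (3389.5)² ≈ 31525289 km².

31525289 km²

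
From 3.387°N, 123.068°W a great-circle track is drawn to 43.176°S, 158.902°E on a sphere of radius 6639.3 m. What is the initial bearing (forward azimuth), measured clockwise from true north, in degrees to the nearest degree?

Δλ = -78.030° = -1.3619 rad.
y = sin Δλ · cos φ₂ = (-0.9783)(0.7293) = -0.7134
x = cos φ₁ sin φ₂ − sin φ₁ cos φ₂ cos Δλ = (0.9983)(-0.6842) − (0.0591)(0.7293)(0.2074) = -0.6920
θ = atan2(y, x) = -134.13°; adding 360° gives 226°.

226°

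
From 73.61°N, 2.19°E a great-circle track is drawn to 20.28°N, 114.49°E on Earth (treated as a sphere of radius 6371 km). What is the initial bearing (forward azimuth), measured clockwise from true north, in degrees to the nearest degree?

Δλ = 112.300° = 1.9600 rad.
y = sin Δλ · cos φ₂ = (0.9252)(0.9380) = 0.8679
x = cos φ₁ sin φ₂ − sin φ₁ cos φ₂ cos Δλ = (0.2822)(0.3466) − (0.9594)(0.9380)(-0.3795) = 0.4393
θ = atan2(y, x) = 63.15°, so the bearing is 63°.

63°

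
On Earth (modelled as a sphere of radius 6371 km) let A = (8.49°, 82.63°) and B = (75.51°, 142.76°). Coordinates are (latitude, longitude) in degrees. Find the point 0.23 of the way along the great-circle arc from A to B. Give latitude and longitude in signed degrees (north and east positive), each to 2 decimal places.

Central angle δ = 1.3014 rad. Interpolating on the sphere with fraction f = 0.23:
P = [sin((1−f)δ)·A + sin(fδ)·B] / sin δ = 0.8741·A + 0.3059·B in Cartesian coordinates,
giving P = (0.0500, 0.9037, 0.4252), i.e. latitude 25.16°, longitude 86.84°.

25.16°, 86.84°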